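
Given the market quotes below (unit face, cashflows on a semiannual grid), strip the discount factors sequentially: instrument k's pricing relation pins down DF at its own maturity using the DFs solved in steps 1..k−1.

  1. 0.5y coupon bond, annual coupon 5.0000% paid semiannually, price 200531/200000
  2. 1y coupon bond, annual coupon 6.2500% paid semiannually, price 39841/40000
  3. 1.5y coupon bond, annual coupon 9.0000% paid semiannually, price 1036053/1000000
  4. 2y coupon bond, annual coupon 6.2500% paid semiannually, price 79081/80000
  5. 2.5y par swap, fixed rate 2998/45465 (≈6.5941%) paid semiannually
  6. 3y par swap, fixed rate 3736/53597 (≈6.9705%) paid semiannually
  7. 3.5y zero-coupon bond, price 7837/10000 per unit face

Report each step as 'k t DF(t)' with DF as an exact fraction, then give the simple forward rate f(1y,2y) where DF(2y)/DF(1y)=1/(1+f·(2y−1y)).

step 1 [0.5y] bond c/2=1/40: DF=(200531/200000 − 1/40·(0))/(1+1/40) = 4891/5000 ≈ 0.978200
step 2 [1y] bond c/2=1/32: DF=(39841/40000 − 1/32·(0.978200))/(1+1/32) = 4681/5000 ≈ 0.936200
step 3 [1.5y] bond c/2=9/200: DF=(1036053/1000000 − 9/200·(0.978200+0.936200))/(1+9/200) = 909/1000 ≈ 0.909000
step 4 [2y] bond c/2=1/32: DF=(79081/80000 − 1/32·(0.978200+0.936200+0.909000))/(1+1/32) = 873/1000 ≈ 0.873000
step 5 [2.5y] swap r/2=1499/45465: DF=(1 − 1499/45465·(0.978200+0.936200+0.909000+0.873000))/(1+1499/45465) = 8501/10000 ≈ 0.850100
step 6 [3y] swap r/2=1868/53597: DF=(1 − 1868/53597·(0.978200+0.936200+0.909000+0.873000+0.850100))/(1+1868/53597) = 2033/2500 ≈ 0.813200
step 7 [3.5y] zero: DF = P = 7837/10000 ≈ 0.783700

1 1/2 4891/5000
2 1 4681/5000
3 3/2 909/1000
4 2 873/1000
5 5/2 8501/10000
6 3 2033/2500
7 7/2 7837/10000
f(1y,2y) = ((4681/5000)/(873/1000) − 1)/(1) = 316/4365 ≈ 7.2394%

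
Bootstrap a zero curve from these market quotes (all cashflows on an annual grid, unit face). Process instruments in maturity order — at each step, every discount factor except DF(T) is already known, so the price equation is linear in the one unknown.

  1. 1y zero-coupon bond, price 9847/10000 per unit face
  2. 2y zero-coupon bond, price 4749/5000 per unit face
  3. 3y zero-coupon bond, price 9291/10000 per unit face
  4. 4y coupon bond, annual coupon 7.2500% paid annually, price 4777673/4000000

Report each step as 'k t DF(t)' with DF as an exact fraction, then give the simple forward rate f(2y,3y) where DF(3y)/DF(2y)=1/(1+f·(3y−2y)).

step 1 [1y] zero: DF = P = 9847/10000 ≈ 0.984700
step 2 [2y] zero: DF = P = 4749/5000 ≈ 0.949800
step 3 [3y] zero: DF = P = 9291/10000 ≈ 0.929100
step 4 [4y] bond c/1=29/400: DF=(4777673/4000000 − 29/400·(0.984700+0.949800+0.929100))/(1+29/400) = 9201/10000 ≈ 0.920100

1 1 9847/10000
2 2 4749/5000
3 3 9291/10000
4 4 9201/10000
f(2y,3y) = ((4749/5000)/(9291/10000) − 1)/(1) = 69/3097 ≈ 2.2280%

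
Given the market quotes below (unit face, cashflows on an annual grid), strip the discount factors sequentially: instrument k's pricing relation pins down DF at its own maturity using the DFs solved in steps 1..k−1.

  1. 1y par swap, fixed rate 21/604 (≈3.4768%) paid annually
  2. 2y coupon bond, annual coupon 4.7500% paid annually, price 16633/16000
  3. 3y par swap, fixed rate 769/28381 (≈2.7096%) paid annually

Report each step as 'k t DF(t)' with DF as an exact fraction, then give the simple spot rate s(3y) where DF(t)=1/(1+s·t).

1 1 604/625
2 2 4743/5000
3 3 9231/10000
s(3y) = (1/(9231/10000) − 1)/(3) = 769/27693 ≈ 2.7769%

step 1 [1y] swap r/1=21/604: DF=(1 − 21/604·(0))/(1+21/604) = 604/625 ≈ 0.966400
step 2 [2y] bond c/1=19/400: DF=(16633/16000 − 19/400·(0.966400))/(1+19/400) = 4743/5000 ≈ 0.948600
step 3 [3y] swap r/1=769/28381: DF=(1 − 769/28381·(0.966400+0.948600))/(1+769/28381) = 9231/10000 ≈ 0.923100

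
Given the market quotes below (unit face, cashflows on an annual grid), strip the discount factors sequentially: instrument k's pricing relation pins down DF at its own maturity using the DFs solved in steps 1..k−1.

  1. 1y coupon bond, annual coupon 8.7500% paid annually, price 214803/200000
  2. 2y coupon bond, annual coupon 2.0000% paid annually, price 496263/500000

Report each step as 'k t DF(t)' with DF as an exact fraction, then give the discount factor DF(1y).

1 1 2469/2500
2 2 9537/10000
DF(1y) = 2469/2500 ≈ 0.987600

step 1 [1y] bond c/1=7/80: DF=(214803/200000 − 7/80·(0))/(1+7/80) = 2469/2500 ≈ 0.987600
step 2 [2y] bond c/1=1/50: DF=(496263/500000 − 1/50·(0.987600))/(1+1/50) = 9537/10000 ≈ 0.953700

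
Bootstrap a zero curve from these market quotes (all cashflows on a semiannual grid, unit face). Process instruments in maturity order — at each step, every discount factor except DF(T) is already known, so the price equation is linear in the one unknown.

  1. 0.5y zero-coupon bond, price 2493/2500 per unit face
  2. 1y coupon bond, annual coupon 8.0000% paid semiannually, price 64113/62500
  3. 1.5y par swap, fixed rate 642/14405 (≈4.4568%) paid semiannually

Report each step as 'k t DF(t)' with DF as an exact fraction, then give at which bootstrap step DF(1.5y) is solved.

step 1 [0.5y] zero: DF = P = 2493/2500 ≈ 0.997200
step 2 [1y] bond c/2=1/25: DF=(64113/62500 − 1/25·(0.997200))/(1+1/25) = 237/250 ≈ 0.948000
step 3 [1.5y] swap r/2=321/14405: DF=(1 − 321/14405·(0.997200+0.948000))/(1+321/14405) = 4679/5000 ≈ 0.935800

1 1/2 2493/2500
2 1 237/250
3 3/2 4679/5000
DF(1.5y) is solved at step 3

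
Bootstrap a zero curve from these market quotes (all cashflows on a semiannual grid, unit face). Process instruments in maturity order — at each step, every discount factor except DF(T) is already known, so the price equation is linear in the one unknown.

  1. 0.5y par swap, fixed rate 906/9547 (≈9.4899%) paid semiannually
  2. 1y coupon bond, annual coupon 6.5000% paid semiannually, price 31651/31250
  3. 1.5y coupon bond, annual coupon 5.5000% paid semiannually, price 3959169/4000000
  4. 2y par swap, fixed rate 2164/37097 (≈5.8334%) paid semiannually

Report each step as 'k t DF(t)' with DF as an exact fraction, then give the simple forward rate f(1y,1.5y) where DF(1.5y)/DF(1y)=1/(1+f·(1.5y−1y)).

1 1/2 9547/10000
2 1 9509/10000
3 3/2 9123/10000
4 2 4459/5000
f(1y,1.5y) = ((9509/10000)/(9123/10000) − 1)/(1/2) = 772/9123 ≈ 8.4621%

step 1 [0.5y] swap r/2=453/9547: DF=(1 − 453/9547·(0))/(1+453/9547) = 9547/10000 ≈ 0.954700
step 2 [1y] bond c/2=13/400: DF=(31651/31250 − 13/400·(0.954700))/(1+13/400) = 9509/10000 ≈ 0.950900
step 3 [1.5y] bond c/2=11/400: DF=(3959169/4000000 − 11/400·(0.954700+0.950900))/(1+11/400) = 9123/10000 ≈ 0.912300
step 4 [2y] swap r/2=1082/37097: DF=(1 − 1082/37097·(0.954700+0.950900+0.912300))/(1+1082/37097) = 4459/5000 ≈ 0.891800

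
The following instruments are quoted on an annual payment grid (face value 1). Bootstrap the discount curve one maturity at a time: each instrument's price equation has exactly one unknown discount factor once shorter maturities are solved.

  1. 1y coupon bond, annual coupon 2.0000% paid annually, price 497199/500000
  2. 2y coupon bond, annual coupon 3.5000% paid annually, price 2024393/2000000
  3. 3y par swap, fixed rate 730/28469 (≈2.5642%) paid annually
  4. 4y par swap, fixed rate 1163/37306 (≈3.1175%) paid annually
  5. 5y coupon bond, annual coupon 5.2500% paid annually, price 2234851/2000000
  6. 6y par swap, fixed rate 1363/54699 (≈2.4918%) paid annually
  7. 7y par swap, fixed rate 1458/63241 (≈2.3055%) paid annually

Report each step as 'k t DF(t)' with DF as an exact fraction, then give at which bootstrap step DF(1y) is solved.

step 1 [1y] bond c/1=1/50: DF=(497199/500000 − 1/50·(0))/(1+1/50) = 9749/10000 ≈ 0.974900
step 2 [2y] bond c/1=7/200: DF=(2024393/2000000 − 7/200·(0.974900))/(1+7/200) = 189/200 ≈ 0.945000
step 3 [3y] swap r/1=730/28469: DF=(1 − 730/28469·(0.974900+0.945000))/(1+730/28469) = 927/1000 ≈ 0.927000
step 4 [4y] swap r/1=1163/37306: DF=(1 − 1163/37306·(0.974900+0.945000+0.927000))/(1+1163/37306) = 8837/10000 ≈ 0.883700
step 5 [5y] bond c/1=21/400: DF=(2234851/2000000 − 21/400·(0.974900+0.945000+0.927000+0.883700))/(1+21/400) = 2189/2500 ≈ 0.875600
step 6 [6y] swap r/1=1363/54699: DF=(1 − 1363/54699·(0.974900+0.945000+0.927000+0.883700+0.875600))/(1+1363/54699) = 8637/10000 ≈ 0.863700
step 7 [7y] swap r/1=1458/63241: DF=(1 − 1458/63241·(0.974900+0.945000+0.927000+0.883700+0.875600+0.863700))/(1+1458/63241) = 4271/5000 ≈ 0.854200

1 1 9749/10000
2 2 189/200
3 3 927/1000
4 4 8837/10000
5 5 2189/2500
6 6 8637/10000
7 7 4271/5000
DF(1y) is solved at step 1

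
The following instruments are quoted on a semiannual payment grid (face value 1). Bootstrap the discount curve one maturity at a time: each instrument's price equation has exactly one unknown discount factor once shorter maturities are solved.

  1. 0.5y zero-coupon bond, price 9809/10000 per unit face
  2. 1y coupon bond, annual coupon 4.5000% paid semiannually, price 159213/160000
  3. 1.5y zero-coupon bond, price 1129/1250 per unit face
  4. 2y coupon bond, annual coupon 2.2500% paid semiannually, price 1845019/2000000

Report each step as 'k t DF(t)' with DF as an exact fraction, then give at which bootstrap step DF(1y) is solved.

1 1/2 9809/10000
2 1 2379/2500
3 3/2 1129/1250
4 2 8807/10000
DF(1y) is solved at step 2

step 1 [0.5y] zero: DF = P = 9809/10000 ≈ 0.980900
step 2 [1y] bond c/2=9/400: DF=(159213/160000 − 9/400·(0.980900))/(1+9/400) = 2379/2500 ≈ 0.951600
step 3 [1.5y] zero: DF = P = 1129/1250 ≈ 0.903200
step 4 [2y] bond c/2=9/800: DF=(1845019/2000000 − 9/800·(0.980900+0.951600+0.903200))/(1+9/800) = 8807/10000 ≈ 0.880700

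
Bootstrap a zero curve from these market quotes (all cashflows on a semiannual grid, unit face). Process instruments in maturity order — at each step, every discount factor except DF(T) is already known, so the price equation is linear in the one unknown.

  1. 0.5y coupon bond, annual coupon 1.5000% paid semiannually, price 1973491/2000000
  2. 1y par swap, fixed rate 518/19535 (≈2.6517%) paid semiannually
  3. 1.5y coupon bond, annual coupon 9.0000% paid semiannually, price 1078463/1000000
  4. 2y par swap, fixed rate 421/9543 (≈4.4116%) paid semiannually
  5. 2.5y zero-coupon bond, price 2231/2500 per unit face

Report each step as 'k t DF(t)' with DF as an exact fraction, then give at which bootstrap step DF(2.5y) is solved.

1 1/2 4897/5000
2 1 9741/10000
3 3/2 9479/10000
4 2 4579/5000
5 5/2 2231/2500
DF(2.5y) is solved at step 5

step 1 [0.5y] bond c/2=3/400: DF=(1973491/2000000 − 3/400·(0))/(1+3/400) = 4897/5000 ≈ 0.979400
step 2 [1y] swap r/2=259/19535: DF=(1 − 259/19535·(0.979400))/(1+259/19535) = 9741/10000 ≈ 0.974100
step 3 [1.5y] bond c/2=9/200: DF=(1078463/1000000 − 9/200·(0.979400+0.974100))/(1+9/200) = 9479/10000 ≈ 0.947900
step 4 [2y] swap r/2=421/19086: DF=(1 − 421/19086·(0.979400+0.974100+0.947900))/(1+421/19086) = 4579/5000 ≈ 0.915800
step 5 [2.5y] zero: DF = P = 2231/2500 ≈ 0.892400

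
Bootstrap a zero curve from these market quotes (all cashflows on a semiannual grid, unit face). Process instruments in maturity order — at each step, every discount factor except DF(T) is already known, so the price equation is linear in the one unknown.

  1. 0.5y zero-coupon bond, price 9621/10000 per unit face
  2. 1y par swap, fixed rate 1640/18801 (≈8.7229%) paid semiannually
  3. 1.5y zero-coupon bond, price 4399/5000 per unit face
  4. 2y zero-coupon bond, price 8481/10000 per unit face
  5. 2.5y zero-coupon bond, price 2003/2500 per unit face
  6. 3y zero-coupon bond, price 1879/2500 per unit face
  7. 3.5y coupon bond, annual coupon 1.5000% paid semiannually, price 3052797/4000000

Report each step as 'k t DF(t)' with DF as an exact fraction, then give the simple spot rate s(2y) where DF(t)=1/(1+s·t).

step 1 [0.5y] zero: DF = P = 9621/10000 ≈ 0.962100
step 2 [1y] swap r/2=820/18801: DF=(1 − 820/18801·(0.962100))/(1+820/18801) = 459/500 ≈ 0.918000
step 3 [1.5y] zero: DF = P = 4399/5000 ≈ 0.879800
step 4 [2y] zero: DF = P = 8481/10000 ≈ 0.848100
step 5 [2.5y] zero: DF = P = 2003/2500 ≈ 0.801200
step 6 [3y] zero: DF = P = 1879/2500 ≈ 0.751600
step 7 [3.5y] bond c/2=3/400: DF=(3052797/4000000 − 3/400·(0.962100+0.918000+0.879800+0.848100+0.801200+0.751600))/(1+3/400) = 7191/10000 ≈ 0.719100

1 1/2 9621/10000
2 1 459/500
3 3/2 4399/5000
4 2 8481/10000
5 5/2 2003/2500
6 3 1879/2500
7 7/2 7191/10000
s(2y) = (1/(8481/10000) − 1)/(2) = 1519/16962 ≈ 8.9553%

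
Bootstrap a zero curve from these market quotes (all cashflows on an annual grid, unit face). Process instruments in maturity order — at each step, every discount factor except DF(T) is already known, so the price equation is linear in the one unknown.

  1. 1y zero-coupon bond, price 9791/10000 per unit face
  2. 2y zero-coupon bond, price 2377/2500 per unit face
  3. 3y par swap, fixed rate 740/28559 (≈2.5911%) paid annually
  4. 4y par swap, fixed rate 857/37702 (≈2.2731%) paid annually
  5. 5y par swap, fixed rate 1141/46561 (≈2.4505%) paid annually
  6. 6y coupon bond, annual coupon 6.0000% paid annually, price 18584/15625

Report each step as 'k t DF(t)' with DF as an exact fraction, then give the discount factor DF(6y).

step 1 [1y] zero: DF = P = 9791/10000 ≈ 0.979100
step 2 [2y] zero: DF = P = 2377/2500 ≈ 0.950800
step 3 [3y] swap r/1=740/28559: DF=(1 − 740/28559·(0.979100+0.950800))/(1+740/28559) = 463/500 ≈ 0.926000
step 4 [4y] swap r/1=857/37702: DF=(1 − 857/37702·(0.979100+0.950800+0.926000))/(1+857/37702) = 9143/10000 ≈ 0.914300
step 5 [5y] swap r/1=1141/46561: DF=(1 − 1141/46561·(0.979100+0.950800+0.926000+0.914300))/(1+1141/46561) = 8859/10000 ≈ 0.885900
step 6 [6y] bond c/1=3/50: DF=(18584/15625 − 3/50·(0.979100+0.950800+0.926000+0.914300+0.885900))/(1+3/50) = 1717/2000 ≈ 0.858500

1 1 9791/10000
2 2 2377/2500
3 3 463/500
4 4 9143/10000
5 5 8859/10000
6 6 1717/2000
DF(6y) = 1717/2000 ≈ 0.858500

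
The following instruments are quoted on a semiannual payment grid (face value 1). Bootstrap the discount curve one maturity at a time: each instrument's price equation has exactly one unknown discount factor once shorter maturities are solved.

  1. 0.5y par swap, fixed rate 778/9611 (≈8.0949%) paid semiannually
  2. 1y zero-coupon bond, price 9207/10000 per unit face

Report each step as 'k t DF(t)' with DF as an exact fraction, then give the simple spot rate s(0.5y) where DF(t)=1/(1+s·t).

1 1/2 9611/10000
2 1 9207/10000
s(0.5y) = (1/(9611/10000) − 1)/(1/2) = 778/9611 ≈ 8.0949%

step 1 [0.5y] swap r/2=389/9611: DF=(1 − 389/9611·(0))/(1+389/9611) = 9611/10000 ≈ 0.961100
step 2 [1y] zero: DF = P = 9207/10000 ≈ 0.920700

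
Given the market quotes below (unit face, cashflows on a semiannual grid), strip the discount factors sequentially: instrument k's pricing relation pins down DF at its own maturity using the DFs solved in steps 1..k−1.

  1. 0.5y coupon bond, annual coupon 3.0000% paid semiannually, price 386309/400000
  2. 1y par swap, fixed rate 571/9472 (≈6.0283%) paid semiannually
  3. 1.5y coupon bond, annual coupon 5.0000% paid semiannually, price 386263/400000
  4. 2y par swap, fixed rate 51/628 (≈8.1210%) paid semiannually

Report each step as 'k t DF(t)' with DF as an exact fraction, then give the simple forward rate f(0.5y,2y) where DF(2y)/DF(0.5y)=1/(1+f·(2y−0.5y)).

1 1/2 1903/2000
2 1 9429/10000
3 3/2 8959/10000
4 2 8521/10000
f(0.5y,2y) = ((1903/2000)/(8521/10000) − 1)/(3/2) = 1988/25563 ≈ 7.7769%

step 1 [0.5y] bond c/2=3/200: DF=(386309/400000 − 3/200·(0))/(1+3/200) = 1903/2000 ≈ 0.951500
step 2 [1y] swap r/2=571/18944: DF=(1 − 571/18944·(0.951500))/(1+571/18944) = 9429/10000 ≈ 0.942900
step 3 [1.5y] bond c/2=1/40: DF=(386263/400000 − 1/40·(0.951500+0.942900))/(1+1/40) = 8959/10000 ≈ 0.895900
step 4 [2y] swap r/2=51/1256: DF=(1 − 51/1256·(0.951500+0.942900+0.895900))/(1+51/1256) = 8521/10000 ≈ 0.852100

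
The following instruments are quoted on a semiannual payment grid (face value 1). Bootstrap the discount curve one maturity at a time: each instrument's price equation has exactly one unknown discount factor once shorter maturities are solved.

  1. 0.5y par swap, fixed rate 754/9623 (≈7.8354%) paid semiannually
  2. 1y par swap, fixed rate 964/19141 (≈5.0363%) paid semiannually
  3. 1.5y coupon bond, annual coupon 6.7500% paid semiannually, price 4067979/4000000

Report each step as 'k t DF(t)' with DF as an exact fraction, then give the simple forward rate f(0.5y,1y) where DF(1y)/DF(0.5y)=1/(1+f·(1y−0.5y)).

1 1/2 9623/10000
2 1 4759/5000
3 3/2 9213/10000
f(0.5y,1y) = ((9623/10000)/(4759/5000) − 1)/(1/2) = 105/4759 ≈ 2.2063%

step 1 [0.5y] swap r/2=377/9623: DF=(1 − 377/9623·(0))/(1+377/9623) = 9623/10000 ≈ 0.962300
step 2 [1y] swap r/2=482/19141: DF=(1 − 482/19141·(0.962300))/(1+482/19141) = 4759/5000 ≈ 0.951800
step 3 [1.5y] bond c/2=27/800: DF=(4067979/4000000 − 27/800·(0.962300+0.951800))/(1+27/800) = 9213/10000 ≈ 0.921300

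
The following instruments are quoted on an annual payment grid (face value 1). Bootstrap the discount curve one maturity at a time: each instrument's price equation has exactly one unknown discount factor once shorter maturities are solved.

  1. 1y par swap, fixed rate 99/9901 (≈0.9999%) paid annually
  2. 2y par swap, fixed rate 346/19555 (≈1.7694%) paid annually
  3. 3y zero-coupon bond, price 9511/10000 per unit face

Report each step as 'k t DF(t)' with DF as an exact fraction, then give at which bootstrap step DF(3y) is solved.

step 1 [1y] swap r/1=99/9901: DF=(1 − 99/9901·(0))/(1+99/9901) = 9901/10000 ≈ 0.990100
step 2 [2y] swap r/1=346/19555: DF=(1 − 346/19555·(0.990100))/(1+346/19555) = 4827/5000 ≈ 0.965400
step 3 [3y] zero: DF = P = 9511/10000 ≈ 0.951100

1 1 9901/10000
2 2 4827/5000
3 3 9511/10000
DF(3y) is solved at step 3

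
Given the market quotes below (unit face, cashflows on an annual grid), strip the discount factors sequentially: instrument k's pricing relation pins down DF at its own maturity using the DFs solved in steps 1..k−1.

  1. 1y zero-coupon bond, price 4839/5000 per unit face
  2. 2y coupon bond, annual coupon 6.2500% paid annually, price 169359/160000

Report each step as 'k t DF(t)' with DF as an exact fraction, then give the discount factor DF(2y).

1 1 4839/5000
2 2 9393/10000
DF(2y) = 9393/10000 ≈ 0.939300

step 1 [1y] zero: DF = P = 4839/5000 ≈ 0.967800
step 2 [2y] bond c/1=1/16: DF=(169359/160000 − 1/16·(0.967800))/(1+1/16) = 9393/10000 ≈ 0.939300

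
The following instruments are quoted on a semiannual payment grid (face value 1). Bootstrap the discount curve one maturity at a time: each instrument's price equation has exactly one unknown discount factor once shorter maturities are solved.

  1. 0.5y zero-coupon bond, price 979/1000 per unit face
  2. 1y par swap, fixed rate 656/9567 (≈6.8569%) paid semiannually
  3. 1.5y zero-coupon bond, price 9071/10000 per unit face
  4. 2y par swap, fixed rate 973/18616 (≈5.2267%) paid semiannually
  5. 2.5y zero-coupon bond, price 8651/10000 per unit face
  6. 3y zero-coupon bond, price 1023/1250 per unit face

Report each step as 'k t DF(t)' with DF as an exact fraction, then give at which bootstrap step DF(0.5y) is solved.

1 1/2 979/1000
2 1 584/625
3 3/2 9071/10000
4 2 9027/10000
5 5/2 8651/10000
6 3 1023/1250
DF(0.5y) is solved at step 1

step 1 [0.5y] zero: DF = P = 979/1000 ≈ 0.979000
step 2 [1y] swap r/2=328/9567: DF=(1 − 328/9567·(0.979000))/(1+328/9567) = 584/625 ≈ 0.934400
step 3 [1.5y] zero: DF = P = 9071/10000 ≈ 0.907100
step 4 [2y] swap r/2=973/37232: DF=(1 − 973/37232·(0.979000+0.934400+0.907100))/(1+973/37232) = 9027/10000 ≈ 0.902700
step 5 [2.5y] zero: DF = P = 8651/10000 ≈ 0.865100
step 6 [3y] zero: DF = P = 1023/1250 ≈ 0.818400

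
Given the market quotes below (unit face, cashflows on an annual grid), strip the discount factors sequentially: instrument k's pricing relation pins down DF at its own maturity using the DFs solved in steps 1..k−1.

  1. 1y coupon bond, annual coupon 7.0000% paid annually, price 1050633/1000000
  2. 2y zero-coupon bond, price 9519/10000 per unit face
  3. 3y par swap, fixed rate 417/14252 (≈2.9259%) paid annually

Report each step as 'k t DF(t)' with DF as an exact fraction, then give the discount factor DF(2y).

1 1 9819/10000
2 2 9519/10000
3 3 4583/5000
DF(2y) = 9519/10000 ≈ 0.951900

step 1 [1y] bond c/1=7/100: DF=(1050633/1000000 − 7/100·(0))/(1+7/100) = 9819/10000 ≈ 0.981900
step 2 [2y] zero: DF = P = 9519/10000 ≈ 0.951900
step 3 [3y] swap r/1=417/14252: DF=(1 − 417/14252·(0.981900+0.951900))/(1+417/14252) = 4583/5000 ≈ 0.916600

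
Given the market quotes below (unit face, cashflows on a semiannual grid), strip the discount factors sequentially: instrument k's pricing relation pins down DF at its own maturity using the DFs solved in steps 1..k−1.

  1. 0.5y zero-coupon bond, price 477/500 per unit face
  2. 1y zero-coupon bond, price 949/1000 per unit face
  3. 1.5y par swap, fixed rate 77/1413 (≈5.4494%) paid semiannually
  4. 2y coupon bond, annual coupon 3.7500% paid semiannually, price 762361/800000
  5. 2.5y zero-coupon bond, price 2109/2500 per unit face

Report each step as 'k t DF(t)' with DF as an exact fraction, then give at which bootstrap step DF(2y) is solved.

step 1 [0.5y] zero: DF = P = 477/500 ≈ 0.954000
step 2 [1y] zero: DF = P = 949/1000 ≈ 0.949000
step 3 [1.5y] swap r/2=77/2826: DF=(1 − 77/2826·(0.954000+0.949000))/(1+77/2826) = 923/1000 ≈ 0.923000
step 4 [2y] bond c/2=3/160: DF=(762361/800000 − 3/160·(0.954000+0.949000+0.923000))/(1+3/160) = 4417/5000 ≈ 0.883400
step 5 [2.5y] zero: DF = P = 2109/2500 ≈ 0.843600

1 1/2 477/500
2 1 949/1000
3 3/2 923/1000
4 2 4417/5000
5 5/2 2109/2500
DF(2y) is solved at step 4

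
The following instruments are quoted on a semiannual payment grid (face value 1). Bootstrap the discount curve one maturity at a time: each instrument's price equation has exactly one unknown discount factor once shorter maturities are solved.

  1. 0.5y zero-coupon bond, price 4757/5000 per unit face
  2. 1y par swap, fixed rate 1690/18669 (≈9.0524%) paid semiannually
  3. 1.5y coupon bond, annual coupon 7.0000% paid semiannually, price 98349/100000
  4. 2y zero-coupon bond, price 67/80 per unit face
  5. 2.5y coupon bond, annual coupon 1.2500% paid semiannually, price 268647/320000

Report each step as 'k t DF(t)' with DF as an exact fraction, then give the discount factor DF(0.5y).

1 1/2 4757/5000
2 1 1831/2000
3 3/2 8871/10000
4 2 67/80
5 5/2 203/250
DF(0.5y) = 4757/5000 ≈ 0.951400

step 1 [0.5y] zero: DF = P = 4757/5000 ≈ 0.951400
step 2 [1y] swap r/2=845/18669: DF=(1 − 845/18669·(0.951400))/(1+845/18669) = 1831/2000 ≈ 0.915500
step 3 [1.5y] bond c/2=7/200: DF=(98349/100000 − 7/200·(0.951400+0.915500))/(1+7/200) = 8871/10000 ≈ 0.887100
step 4 [2y] zero: DF = P = 67/80 ≈ 0.837500
step 5 [2.5y] bond c/2=1/160: DF=(268647/320000 − 1/160·(0.951400+0.915500+0.887100+0.837500))/(1+1/160) = 203/250 ≈ 0.812000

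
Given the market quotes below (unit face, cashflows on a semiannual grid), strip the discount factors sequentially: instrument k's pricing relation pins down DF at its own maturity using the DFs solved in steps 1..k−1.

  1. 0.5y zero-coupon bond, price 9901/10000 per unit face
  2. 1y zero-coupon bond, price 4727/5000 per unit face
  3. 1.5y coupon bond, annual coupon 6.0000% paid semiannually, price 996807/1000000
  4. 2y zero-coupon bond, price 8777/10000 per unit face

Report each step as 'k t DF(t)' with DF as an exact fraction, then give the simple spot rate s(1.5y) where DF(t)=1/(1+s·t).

step 1 [0.5y] zero: DF = P = 9901/10000 ≈ 0.990100
step 2 [1y] zero: DF = P = 4727/5000 ≈ 0.945400
step 3 [1.5y] bond c/2=3/100: DF=(996807/1000000 − 3/100·(0.990100+0.945400))/(1+3/100) = 4557/5000 ≈ 0.911400
step 4 [2y] zero: DF = P = 8777/10000 ≈ 0.877700

1 1/2 9901/10000
2 1 4727/5000
3 3/2 4557/5000
4 2 8777/10000
s(1.5y) = (1/(4557/5000) − 1)/(3/2) = 886/13671 ≈ 6.4809%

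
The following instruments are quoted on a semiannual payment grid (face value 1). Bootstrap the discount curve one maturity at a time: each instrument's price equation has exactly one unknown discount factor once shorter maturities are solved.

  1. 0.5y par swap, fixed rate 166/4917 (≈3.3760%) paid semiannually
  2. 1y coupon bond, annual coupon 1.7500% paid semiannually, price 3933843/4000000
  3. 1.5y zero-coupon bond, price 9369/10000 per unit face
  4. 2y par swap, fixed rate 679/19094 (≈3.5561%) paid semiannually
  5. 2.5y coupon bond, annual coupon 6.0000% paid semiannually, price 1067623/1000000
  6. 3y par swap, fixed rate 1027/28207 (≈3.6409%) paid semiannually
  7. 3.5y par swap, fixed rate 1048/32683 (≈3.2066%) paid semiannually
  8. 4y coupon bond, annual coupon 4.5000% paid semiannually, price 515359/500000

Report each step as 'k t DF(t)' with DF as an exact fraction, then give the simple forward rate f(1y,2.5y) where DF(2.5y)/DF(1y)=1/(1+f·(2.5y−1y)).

step 1 [0.5y] swap r/2=83/4917: DF=(1 − 83/4917·(0))/(1+83/4917) = 4917/5000 ≈ 0.983400
step 2 [1y] bond c/2=7/800: DF=(3933843/4000000 − 7/800·(0.983400))/(1+7/800) = 604/625 ≈ 0.966400
step 3 [1.5y] zero: DF = P = 9369/10000 ≈ 0.936900
step 4 [2y] swap r/2=679/38188: DF=(1 − 679/38188·(0.983400+0.966400+0.936900))/(1+679/38188) = 9321/10000 ≈ 0.932100
step 5 [2.5y] bond c/2=3/100: DF=(1067623/1000000 − 3/100·(0.983400+0.966400+0.936900+0.932100))/(1+3/100) = 9253/10000 ≈ 0.925300
step 6 [3y] swap r/2=1027/56414: DF=(1 − 1027/56414·(0.983400+0.966400+0.936900+0.932100+0.925300))/(1+1027/56414) = 8973/10000 ≈ 0.897300
step 7 [3.5y] swap r/2=524/32683: DF=(1 − 524/32683·(0.983400+0.966400+0.936900+0.932100+0.925300+0.897300))/(1+524/32683) = 1119/1250 ≈ 0.895200
step 8 [4y] bond c/2=9/400: DF=(515359/500000 − 9/400·(0.983400+0.966400+0.936900+0.932100+0.925300+0.897300+0.895200))/(1+9/400) = 4321/5000 ≈ 0.864200

1 1/2 4917/5000
2 1 604/625
3 3/2 9369/10000
4 2 9321/10000
5 5/2 9253/10000
6 3 8973/10000
7 7/2 1119/1250
8 4 4321/5000
f(1y,2.5y) = ((604/625)/(9253/10000) − 1)/(3/2) = 274/9253 ≈ 2.9612%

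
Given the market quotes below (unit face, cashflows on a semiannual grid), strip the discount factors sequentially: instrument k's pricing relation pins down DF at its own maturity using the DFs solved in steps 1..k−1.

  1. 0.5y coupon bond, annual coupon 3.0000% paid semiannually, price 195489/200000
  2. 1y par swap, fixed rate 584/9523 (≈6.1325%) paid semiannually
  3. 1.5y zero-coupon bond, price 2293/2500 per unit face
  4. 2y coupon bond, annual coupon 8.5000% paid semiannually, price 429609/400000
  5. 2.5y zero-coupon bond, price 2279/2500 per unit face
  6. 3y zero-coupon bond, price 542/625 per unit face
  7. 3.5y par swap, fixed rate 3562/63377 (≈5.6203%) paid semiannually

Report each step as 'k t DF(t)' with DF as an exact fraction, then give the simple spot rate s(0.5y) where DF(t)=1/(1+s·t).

step 1 [0.5y] bond c/2=3/200: DF=(195489/200000 − 3/200·(0))/(1+3/200) = 963/1000 ≈ 0.963000
step 2 [1y] swap r/2=292/9523: DF=(1 − 292/9523·(0.963000))/(1+292/9523) = 1177/1250 ≈ 0.941600
step 3 [1.5y] zero: DF = P = 2293/2500 ≈ 0.917200
step 4 [2y] bond c/2=17/400: DF=(429609/400000 − 17/400·(0.963000+0.941600+0.917200))/(1+17/400) = 572/625 ≈ 0.915200
step 5 [2.5y] zero: DF = P = 2279/2500 ≈ 0.911600
step 6 [3y] zero: DF = P = 542/625 ≈ 0.867200
step 7 [3.5y] swap r/2=1781/63377: DF=(1 − 1781/63377·(0.963000+0.941600+0.917200+0.915200+0.911600+0.867200))/(1+1781/63377) = 8219/10000 ≈ 0.821900

1 1/2 963/1000
2 1 1177/1250
3 3/2 2293/2500
4 2 572/625
5 5/2 2279/2500
6 3 542/625
7 7/2 8219/10000
s(0.5y) = (1/(963/1000) − 1)/(1/2) = 74/963 ≈ 7.6843%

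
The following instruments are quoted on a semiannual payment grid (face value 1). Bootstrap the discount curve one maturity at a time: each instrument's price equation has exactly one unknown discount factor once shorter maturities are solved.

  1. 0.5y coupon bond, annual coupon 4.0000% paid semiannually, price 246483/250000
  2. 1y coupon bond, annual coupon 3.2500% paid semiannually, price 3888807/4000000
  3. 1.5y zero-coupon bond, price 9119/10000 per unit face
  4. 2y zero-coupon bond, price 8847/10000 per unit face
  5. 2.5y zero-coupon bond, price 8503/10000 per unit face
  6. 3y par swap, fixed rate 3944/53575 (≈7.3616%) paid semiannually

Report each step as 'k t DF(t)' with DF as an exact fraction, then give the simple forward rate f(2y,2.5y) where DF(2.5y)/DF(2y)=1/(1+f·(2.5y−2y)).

1 1/2 4833/5000
2 1 2353/2500
3 3/2 9119/10000
4 2 8847/10000
5 5/2 8503/10000
6 3 2007/2500
f(2y,2.5y) = ((8847/10000)/(8503/10000) − 1)/(1/2) = 688/8503 ≈ 8.0913%

step 1 [0.5y] bond c/2=1/50: DF=(246483/250000 − 1/50·(0))/(1+1/50) = 4833/5000 ≈ 0.966600
step 2 [1y] bond c/2=13/800: DF=(3888807/4000000 − 13/800·(0.966600))/(1+13/800) = 2353/2500 ≈ 0.941200
step 3 [1.5y] zero: DF = P = 9119/10000 ≈ 0.911900
step 4 [2y] zero: DF = P = 8847/10000 ≈ 0.884700
step 5 [2.5y] zero: DF = P = 8503/10000 ≈ 0.850300
step 6 [3y] swap r/2=1972/53575: DF=(1 − 1972/53575·(0.966600+0.941200+0.911900+0.884700+0.850300))/(1+1972/53575) = 2007/2500 ≈ 0.802800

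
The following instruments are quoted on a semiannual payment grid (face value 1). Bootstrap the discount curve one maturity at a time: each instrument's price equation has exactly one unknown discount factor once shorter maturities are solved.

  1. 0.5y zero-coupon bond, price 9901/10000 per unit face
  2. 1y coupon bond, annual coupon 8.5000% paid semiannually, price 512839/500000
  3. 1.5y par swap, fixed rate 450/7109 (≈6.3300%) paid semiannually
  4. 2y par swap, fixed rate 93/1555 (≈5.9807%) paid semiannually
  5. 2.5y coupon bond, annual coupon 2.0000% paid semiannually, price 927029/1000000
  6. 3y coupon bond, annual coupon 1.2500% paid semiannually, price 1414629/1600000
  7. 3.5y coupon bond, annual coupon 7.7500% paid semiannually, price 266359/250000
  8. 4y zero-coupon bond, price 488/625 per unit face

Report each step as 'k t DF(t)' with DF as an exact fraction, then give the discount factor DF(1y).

step 1 [0.5y] zero: DF = P = 9901/10000 ≈ 0.990100
step 2 [1y] bond c/2=17/400: DF=(512839/500000 − 17/400·(0.990100))/(1+17/400) = 1887/2000 ≈ 0.943500
step 3 [1.5y] swap r/2=225/7109: DF=(1 − 225/7109·(0.990100+0.943500))/(1+225/7109) = 91/100 ≈ 0.910000
step 4 [2y] swap r/2=93/3110: DF=(1 − 93/3110·(0.990100+0.943500+0.910000))/(1+93/3110) = 2221/2500 ≈ 0.888400
step 5 [2.5y] bond c/2=1/100: DF=(927029/1000000 − 1/100·(0.990100+0.943500+0.910000+0.888400))/(1+1/100) = 8809/10000 ≈ 0.880900
step 6 [3y] bond c/2=1/160: DF=(1414629/1600000 − 1/160·(0.990100+0.943500+0.910000+0.888400+0.880900))/(1+1/160) = 17/20 ≈ 0.850000
step 7 [3.5y] bond c/2=31/800: DF=(266359/250000 − 31/800·(0.990100+0.943500+0.910000+0.888400+0.880900+0.850000))/(1+31/800) = 8219/10000 ≈ 0.821900
step 8 [4y] zero: DF = P = 488/625 ≈ 0.780800

1 1/2 9901/10000
2 1 1887/2000
3 3/2 91/100
4 2 2221/2500
5 5/2 8809/10000
6 3 17/20
7 7/2 8219/10000
8 4 488/625
DF(1y) = 1887/2000 ≈ 0.943500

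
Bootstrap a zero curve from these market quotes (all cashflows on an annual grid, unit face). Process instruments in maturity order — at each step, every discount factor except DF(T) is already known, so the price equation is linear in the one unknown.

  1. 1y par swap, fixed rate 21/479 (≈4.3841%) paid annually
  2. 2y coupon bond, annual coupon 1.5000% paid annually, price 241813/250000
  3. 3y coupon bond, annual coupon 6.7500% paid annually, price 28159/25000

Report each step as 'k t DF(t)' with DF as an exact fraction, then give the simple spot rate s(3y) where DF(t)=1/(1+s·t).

step 1 [1y] swap r/1=21/479: DF=(1 − 21/479·(0))/(1+21/479) = 479/500 ≈ 0.958000
step 2 [2y] bond c/1=3/200: DF=(241813/250000 − 3/200·(0.958000))/(1+3/200) = 2347/2500 ≈ 0.938800
step 3 [3y] bond c/1=27/400: DF=(28159/25000 − 27/400·(0.958000+0.938800))/(1+27/400) = 1169/1250 ≈ 0.935200

1 1 479/500
2 2 2347/2500
3 3 1169/1250
s(3y) = (1/(1169/1250) − 1)/(3) = 27/1169 ≈ 2.3097%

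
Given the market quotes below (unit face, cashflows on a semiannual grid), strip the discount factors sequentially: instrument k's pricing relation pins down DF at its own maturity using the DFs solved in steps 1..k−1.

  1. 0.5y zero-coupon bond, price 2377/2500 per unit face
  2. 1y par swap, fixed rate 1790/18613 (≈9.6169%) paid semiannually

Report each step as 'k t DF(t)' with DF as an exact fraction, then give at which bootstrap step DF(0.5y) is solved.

step 1 [0.5y] zero: DF = P = 2377/2500 ≈ 0.950800
step 2 [1y] swap r/2=895/18613: DF=(1 − 895/18613·(0.950800))/(1+895/18613) = 1821/2000 ≈ 0.910500

1 1/2 2377/2500
2 1 1821/2000
DF(0.5y) is solved at step 1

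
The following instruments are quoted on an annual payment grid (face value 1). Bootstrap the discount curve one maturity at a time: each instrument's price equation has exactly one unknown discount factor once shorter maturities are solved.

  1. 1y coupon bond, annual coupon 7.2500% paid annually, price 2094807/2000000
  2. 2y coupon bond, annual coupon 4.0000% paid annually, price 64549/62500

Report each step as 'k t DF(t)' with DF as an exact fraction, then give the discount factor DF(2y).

step 1 [1y] bond c/1=29/400: DF=(2094807/2000000 − 29/400·(0))/(1+29/400) = 4883/5000 ≈ 0.976600
step 2 [2y] bond c/1=1/25: DF=(64549/62500 − 1/25·(0.976600))/(1+1/25) = 1911/2000 ≈ 0.955500

1 1 4883/5000
2 2 1911/2000
DF(2y) = 1911/2000 ≈ 0.955500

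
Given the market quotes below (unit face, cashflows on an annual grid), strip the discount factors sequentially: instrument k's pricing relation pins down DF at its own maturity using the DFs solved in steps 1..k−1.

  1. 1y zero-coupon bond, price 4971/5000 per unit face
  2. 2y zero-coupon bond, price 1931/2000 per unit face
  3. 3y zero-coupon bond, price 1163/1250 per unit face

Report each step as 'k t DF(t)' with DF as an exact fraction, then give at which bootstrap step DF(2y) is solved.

1 1 4971/5000
2 2 1931/2000
3 3 1163/1250
DF(2y) is solved at step 2

step 1 [1y] zero: DF = P = 4971/5000 ≈ 0.994200
step 2 [2y] zero: DF = P = 1931/2000 ≈ 0.965500
step 3 [3y] zero: DF = P = 1163/1250 ≈ 0.930400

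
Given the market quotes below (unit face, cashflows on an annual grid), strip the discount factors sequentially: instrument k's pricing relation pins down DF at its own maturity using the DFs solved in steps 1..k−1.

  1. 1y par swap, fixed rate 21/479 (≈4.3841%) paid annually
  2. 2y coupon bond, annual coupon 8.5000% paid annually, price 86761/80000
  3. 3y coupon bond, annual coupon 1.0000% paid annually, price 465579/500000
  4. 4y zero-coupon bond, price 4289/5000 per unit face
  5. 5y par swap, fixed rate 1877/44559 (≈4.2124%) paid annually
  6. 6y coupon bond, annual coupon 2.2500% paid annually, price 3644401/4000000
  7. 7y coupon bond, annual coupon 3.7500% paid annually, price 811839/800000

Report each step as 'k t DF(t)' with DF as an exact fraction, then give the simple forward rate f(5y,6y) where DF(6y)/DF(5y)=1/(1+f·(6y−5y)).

1 1 479/500
2 2 1849/2000
3 3 9033/10000
4 4 4289/5000
5 5 8123/10000
6 6 793/1000
7 7 1971/2500
f(5y,6y) = ((8123/10000)/(793/1000) − 1)/(1) = 193/7930 ≈ 2.4338%

step 1 [1y] swap r/1=21/479: DF=(1 − 21/479·(0))/(1+21/479) = 479/500 ≈ 0.958000
step 2 [2y] bond c/1=17/200: DF=(86761/80000 − 17/200·(0.958000))/(1+17/200) = 1849/2000 ≈ 0.924500
step 3 [3y] bond c/1=1/100: DF=(465579/500000 − 1/100·(0.958000+0.924500))/(1+1/100) = 9033/10000 ≈ 0.903300
step 4 [4y] zero: DF = P = 4289/5000 ≈ 0.857800
step 5 [5y] swap r/1=1877/44559: DF=(1 − 1877/44559·(0.958000+0.924500+0.903300+0.857800))/(1+1877/44559) = 8123/10000 ≈ 0.812300
step 6 [6y] bond c/1=9/400: DF=(3644401/4000000 − 9/400·(0.958000+0.924500+0.903300+0.857800+0.812300))/(1+9/400) = 793/1000 ≈ 0.793000
step 7 [7y] bond c/1=3/80: DF=(811839/800000 − 3/80·(0.958000+0.924500+0.903300+0.857800+0.812300+0.793000))/(1+3/80) = 1971/2500 ≈ 0.788400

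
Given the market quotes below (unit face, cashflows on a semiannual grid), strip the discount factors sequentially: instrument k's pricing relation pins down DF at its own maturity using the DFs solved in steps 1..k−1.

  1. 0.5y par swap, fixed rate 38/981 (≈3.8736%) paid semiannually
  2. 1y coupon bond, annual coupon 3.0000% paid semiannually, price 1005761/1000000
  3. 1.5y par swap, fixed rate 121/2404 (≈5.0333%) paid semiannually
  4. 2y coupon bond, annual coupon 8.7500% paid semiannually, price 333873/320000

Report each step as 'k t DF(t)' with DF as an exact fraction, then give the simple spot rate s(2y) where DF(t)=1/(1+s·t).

step 1 [0.5y] swap r/2=19/981: DF=(1 − 19/981·(0))/(1+19/981) = 981/1000 ≈ 0.981000
step 2 [1y] bond c/2=3/200: DF=(1005761/1000000 − 3/200·(0.981000))/(1+3/200) = 2441/2500 ≈ 0.976400
step 3 [1.5y] swap r/2=121/4808: DF=(1 − 121/4808·(0.981000+0.976400))/(1+121/4808) = 4637/5000 ≈ 0.927400
step 4 [2y] bond c/2=7/160: DF=(333873/320000 − 7/160·(0.981000+0.976400+0.927400))/(1+7/160) = 8787/10000 ≈ 0.878700

1 1/2 981/1000
2 1 2441/2500
3 3/2 4637/5000
4 2 8787/10000
s(2y) = (1/(8787/10000) − 1)/(2) = 1213/17574 ≈ 6.9022%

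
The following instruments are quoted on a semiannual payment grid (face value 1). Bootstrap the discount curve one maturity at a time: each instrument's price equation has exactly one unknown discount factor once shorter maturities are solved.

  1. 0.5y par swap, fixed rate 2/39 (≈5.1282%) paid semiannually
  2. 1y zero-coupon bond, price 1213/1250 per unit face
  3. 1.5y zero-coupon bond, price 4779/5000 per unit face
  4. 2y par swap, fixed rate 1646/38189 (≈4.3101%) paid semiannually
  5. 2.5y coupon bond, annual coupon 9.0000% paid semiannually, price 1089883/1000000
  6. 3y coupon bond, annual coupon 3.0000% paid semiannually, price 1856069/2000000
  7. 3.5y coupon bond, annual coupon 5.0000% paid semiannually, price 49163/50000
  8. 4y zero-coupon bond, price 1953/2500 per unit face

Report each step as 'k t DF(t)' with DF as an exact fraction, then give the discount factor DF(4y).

step 1 [0.5y] swap r/2=1/39: DF=(1 − 1/39·(0))/(1+1/39) = 39/40 ≈ 0.975000
step 2 [1y] zero: DF = P = 1213/1250 ≈ 0.970400
step 3 [1.5y] zero: DF = P = 4779/5000 ≈ 0.955800
step 4 [2y] swap r/2=823/38189: DF=(1 − 823/38189·(0.975000+0.970400+0.955800))/(1+823/38189) = 9177/10000 ≈ 0.917700
step 5 [2.5y] bond c/2=9/200: DF=(1089883/1000000 − 9/200·(0.975000+0.970400+0.955800+0.917700))/(1+9/200) = 1757/2000 ≈ 0.878500
step 6 [3y] bond c/2=3/200: DF=(1856069/2000000 − 3/200·(0.975000+0.970400+0.955800+0.917700+0.878500))/(1+3/200) = 8449/10000 ≈ 0.844900
step 7 [3.5y] bond c/2=1/40: DF=(49163/50000 − 1/40·(0.975000+0.970400+0.955800+0.917700+0.878500+0.844900))/(1+1/40) = 8241/10000 ≈ 0.824100
step 8 [4y] zero: DF = P = 1953/2500 ≈ 0.781200

1 1/2 39/40
2 1 1213/1250
3 3/2 4779/5000
4 2 9177/10000
5 5/2 1757/2000
6 3 8449/10000
7 7/2 8241/10000
8 4 1953/2500
DF(4y) = 1953/2500 ≈ 0.781200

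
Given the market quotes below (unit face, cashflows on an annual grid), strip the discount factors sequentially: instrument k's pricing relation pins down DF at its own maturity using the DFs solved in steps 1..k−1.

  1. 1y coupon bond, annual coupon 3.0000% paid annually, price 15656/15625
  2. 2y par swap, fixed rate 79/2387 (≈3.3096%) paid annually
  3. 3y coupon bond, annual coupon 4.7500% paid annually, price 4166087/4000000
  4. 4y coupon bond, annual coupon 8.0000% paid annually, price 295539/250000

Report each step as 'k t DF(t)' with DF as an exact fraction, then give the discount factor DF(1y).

step 1 [1y] bond c/1=3/100: DF=(15656/15625 − 3/100·(0))/(1+3/100) = 608/625 ≈ 0.972800
step 2 [2y] swap r/1=79/2387: DF=(1 − 79/2387·(0.972800))/(1+79/2387) = 1171/1250 ≈ 0.936800
step 3 [3y] bond c/1=19/400: DF=(4166087/4000000 − 19/400·(0.972800+0.936800))/(1+19/400) = 9077/10000 ≈ 0.907700
step 4 [4y] bond c/1=2/25: DF=(295539/250000 − 2/25·(0.972800+0.936800+0.907700))/(1+2/25) = 8859/10000 ≈ 0.885900

1 1 608/625
2 2 1171/1250
3 3 9077/10000
4 4 8859/10000
DF(1y) = 608/625 ≈ 0.972800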